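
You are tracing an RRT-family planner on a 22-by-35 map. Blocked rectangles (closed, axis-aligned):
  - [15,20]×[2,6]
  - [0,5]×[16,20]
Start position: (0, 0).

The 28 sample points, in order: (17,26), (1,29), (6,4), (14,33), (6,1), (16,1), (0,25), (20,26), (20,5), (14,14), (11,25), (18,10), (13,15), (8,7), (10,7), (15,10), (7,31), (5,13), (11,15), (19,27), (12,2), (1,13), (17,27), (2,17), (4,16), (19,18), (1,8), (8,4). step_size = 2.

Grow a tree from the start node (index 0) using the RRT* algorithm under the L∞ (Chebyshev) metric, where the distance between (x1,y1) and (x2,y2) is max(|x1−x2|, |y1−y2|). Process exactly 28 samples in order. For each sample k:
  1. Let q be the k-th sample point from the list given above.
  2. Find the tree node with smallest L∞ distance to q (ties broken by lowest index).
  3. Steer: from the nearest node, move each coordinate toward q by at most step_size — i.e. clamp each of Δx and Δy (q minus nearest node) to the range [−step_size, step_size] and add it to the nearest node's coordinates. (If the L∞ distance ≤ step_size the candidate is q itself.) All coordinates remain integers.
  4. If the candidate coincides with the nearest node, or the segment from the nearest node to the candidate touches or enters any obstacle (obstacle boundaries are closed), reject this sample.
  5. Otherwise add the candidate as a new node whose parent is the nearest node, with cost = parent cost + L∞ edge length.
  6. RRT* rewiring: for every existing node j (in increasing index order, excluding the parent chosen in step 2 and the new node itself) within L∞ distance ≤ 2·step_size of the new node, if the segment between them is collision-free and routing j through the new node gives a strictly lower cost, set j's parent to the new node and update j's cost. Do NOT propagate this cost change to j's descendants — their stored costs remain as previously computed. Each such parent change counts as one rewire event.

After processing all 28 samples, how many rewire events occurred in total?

1. q=(17,26) nearest=0 d=26 new=(2,2) → add node 1 parent=0 cost=2
2. q=(1,29) nearest=1 d=27 new=(1,4) → add node 2 parent=1 cost=4
3. q=(6,4) nearest=1 d=4 new=(4,4) → add node 3 parent=1 cost=4
4. q=(14,33) nearest=2 d=29 new=(3,6) → add node 4 parent=2 cost=6
5. q=(6,1) nearest=3 d=3 new=(6,2) → add node 5 parent=3 cost=6
6. q=(16,1) nearest=5 d=10 new=(8,1) → add node 6 parent=5 cost=8
7. q=(0,25) nearest=4 d=19 new=(1,8) → add node 7 parent=4 cost=8
8. q=(20,26) nearest=7 d=19 new=(3,10) → add node 8 parent=7 cost=10
9. q=(20,5) nearest=6 d=12 new=(10,3) → add node 9 parent=6 cost=10
10. q=(14,14) nearest=3 d=10 new=(6,6) → add node 10 parent=3 cost=6
11. q=(11,25) nearest=8 d=15 new=(5,12) → add node 11 parent=8 cost=12
12. q=(18,10) nearest=9 d=8 new=(12,5) → add node 12 parent=9 cost=12
13. q=(13,15) nearest=11 d=8 new=(7,14) → add node 13 parent=11 cost=14
14. q=(8,7) nearest=10 d=2 new=(8,7) → add node 14 parent=10 cost=8
15. q=(10,7) nearest=12 d=2 new=(10,7) → add node 15 parent=12 cost=14
16. q=(15,10) nearest=12 d=5 new=(14,7) → add node 16 parent=12 cost=14
17. q=(7,31) nearest=13 d=17 new=(7,16) → add node 17 parent=13 cost=16
18. q=(5,13) nearest=11 d=1 new=(5,13) → add node 18 parent=11 cost=13
19. q=(11,15) nearest=13 d=4 new=(9,15) → add node 19 parent=13 cost=16
20. q=(19,27) nearest=17 d=12 new=(9,18) → add node 20 parent=17 cost=18
21. q=(12,2) nearest=9 d=2 new=(12,2) → add node 21 parent=9 cost=12
22. q=(1,13) nearest=8 d=3 new=(1,12) → add node 22 parent=8 cost=12
23. q=(17,27) nearest=20 d=9 new=(11,20) → add node 23 parent=20 cost=20
24. q=(2,17) nearest=18 d=4 new=(3,15) → add node 24 parent=18 cost=15
25. q=(4,16) nearest=24 d=1 new=(4,16) → blocked by [0,5]×[16,20], reject
26. q=(19,18) nearest=23 d=8 new=(13,18) → add node 25 parent=23 cost=22
27. q=(1,8) nearest=7 d=0 → coincident, reject
28. q=(8,4) nearest=5 d=2 new=(8,4) → add node 26 parent=5 cost=8; rewire 15→26 (11<14)

Rewire events: 1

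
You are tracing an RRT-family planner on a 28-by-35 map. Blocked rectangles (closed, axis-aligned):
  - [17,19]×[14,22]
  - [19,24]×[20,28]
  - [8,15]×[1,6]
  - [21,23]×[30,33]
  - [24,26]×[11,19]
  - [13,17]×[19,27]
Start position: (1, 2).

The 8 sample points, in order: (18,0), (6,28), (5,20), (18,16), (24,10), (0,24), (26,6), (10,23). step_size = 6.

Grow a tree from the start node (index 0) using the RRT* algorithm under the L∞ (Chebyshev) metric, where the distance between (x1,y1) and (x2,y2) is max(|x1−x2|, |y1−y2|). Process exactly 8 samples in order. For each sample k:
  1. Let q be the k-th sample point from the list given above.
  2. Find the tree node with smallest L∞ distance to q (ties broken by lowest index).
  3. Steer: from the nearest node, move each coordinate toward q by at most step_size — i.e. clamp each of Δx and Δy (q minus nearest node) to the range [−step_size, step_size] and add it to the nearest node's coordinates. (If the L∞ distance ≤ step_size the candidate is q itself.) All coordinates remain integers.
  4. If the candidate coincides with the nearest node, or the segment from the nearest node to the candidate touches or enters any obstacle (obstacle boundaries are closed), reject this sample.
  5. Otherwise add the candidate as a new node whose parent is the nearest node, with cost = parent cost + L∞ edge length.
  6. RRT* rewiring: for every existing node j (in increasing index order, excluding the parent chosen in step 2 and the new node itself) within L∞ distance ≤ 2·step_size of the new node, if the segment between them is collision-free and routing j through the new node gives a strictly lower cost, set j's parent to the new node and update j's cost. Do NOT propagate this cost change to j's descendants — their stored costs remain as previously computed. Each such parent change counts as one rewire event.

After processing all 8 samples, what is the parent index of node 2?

Parent of node 2: 0

1. q=(18,0) nearest=0 d=17 new=(7,0) → add node 1 parent=0 cost=6
2. q=(6,28) nearest=0 d=26 new=(6,8) → add node 2 parent=0 cost=6
3. q=(5,20) nearest=2 d=12 new=(5,14) → add node 3 parent=2 cost=12
4. q=(18,16) nearest=2 d=12 new=(12,14) → add node 4 parent=2 cost=12
5. q=(24,10) nearest=4 d=12 new=(18,10) → add node 5 parent=4 cost=18
6. q=(0,24) nearest=3 d=10 new=(0,20) → add node 6 parent=3 cost=18
7. q=(26,6) nearest=5 d=8 new=(24,6) → add node 7 parent=5 cost=24
8. q=(10,23) nearest=3 d=9 new=(10,20) → add node 8 parent=3 cost=18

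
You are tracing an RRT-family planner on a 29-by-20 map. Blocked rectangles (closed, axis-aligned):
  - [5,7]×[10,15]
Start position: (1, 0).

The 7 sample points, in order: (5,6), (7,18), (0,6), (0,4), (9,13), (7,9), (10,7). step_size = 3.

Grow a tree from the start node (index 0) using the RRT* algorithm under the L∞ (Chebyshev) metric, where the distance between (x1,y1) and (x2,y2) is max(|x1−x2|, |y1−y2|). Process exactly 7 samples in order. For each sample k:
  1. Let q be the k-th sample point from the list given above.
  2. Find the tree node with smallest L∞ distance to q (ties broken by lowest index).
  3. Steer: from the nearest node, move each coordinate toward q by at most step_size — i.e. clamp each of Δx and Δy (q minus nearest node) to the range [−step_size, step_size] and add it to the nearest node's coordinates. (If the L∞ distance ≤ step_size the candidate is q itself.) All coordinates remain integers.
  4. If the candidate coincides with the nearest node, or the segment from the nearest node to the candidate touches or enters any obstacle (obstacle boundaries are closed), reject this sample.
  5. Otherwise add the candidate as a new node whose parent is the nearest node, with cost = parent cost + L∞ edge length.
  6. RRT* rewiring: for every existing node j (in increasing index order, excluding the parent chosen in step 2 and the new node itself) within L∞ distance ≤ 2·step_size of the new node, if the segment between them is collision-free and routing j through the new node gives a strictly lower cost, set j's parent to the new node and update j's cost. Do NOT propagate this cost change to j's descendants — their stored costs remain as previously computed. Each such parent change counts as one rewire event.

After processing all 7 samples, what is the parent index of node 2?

1. q=(5,6) nearest=0 d=6 new=(4,3) → add node 1 parent=0 cost=3
2. q=(7,18) nearest=1 d=15 new=(7,6) → add node 2 parent=1 cost=6
3. q=(0,6) nearest=1 d=4 new=(1,6) → add node 3 parent=1 cost=6
4. q=(0,4) nearest=3 d=2 new=(0,4) → add node 4 parent=3 cost=8
5. q=(9,13) nearest=2 d=7 new=(9,9) → add node 5 parent=2 cost=9
6. q=(7,9) nearest=5 d=2 new=(7,9) → add node 6 parent=5 cost=11
7. q=(10,7) nearest=5 d=2 new=(10,7) → add node 7 parent=5 cost=11

Parent of node 2: 1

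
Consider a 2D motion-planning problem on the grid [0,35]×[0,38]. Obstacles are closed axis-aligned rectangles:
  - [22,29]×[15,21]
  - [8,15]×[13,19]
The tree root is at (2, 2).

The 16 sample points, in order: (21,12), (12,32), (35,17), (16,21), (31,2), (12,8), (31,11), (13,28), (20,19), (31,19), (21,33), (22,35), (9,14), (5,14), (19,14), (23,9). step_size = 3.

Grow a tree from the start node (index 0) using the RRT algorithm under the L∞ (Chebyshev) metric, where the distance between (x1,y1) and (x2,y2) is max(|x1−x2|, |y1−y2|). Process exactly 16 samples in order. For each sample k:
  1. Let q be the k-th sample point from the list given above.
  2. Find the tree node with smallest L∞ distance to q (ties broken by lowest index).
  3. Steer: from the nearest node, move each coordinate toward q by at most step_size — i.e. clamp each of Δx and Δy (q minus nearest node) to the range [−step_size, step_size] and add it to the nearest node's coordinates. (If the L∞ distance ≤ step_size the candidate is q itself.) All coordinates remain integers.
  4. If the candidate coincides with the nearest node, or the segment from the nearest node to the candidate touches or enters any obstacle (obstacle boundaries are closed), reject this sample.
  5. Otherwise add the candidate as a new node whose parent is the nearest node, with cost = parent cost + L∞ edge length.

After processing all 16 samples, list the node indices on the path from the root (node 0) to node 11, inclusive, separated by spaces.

1. q=(21,12) nearest=0 d=19 new=(5,5) → add node 1 parent=0 cost=3
2. q=(12,32) nearest=1 d=27 new=(8,8) → add node 2 parent=1 cost=6
3. q=(35,17) nearest=2 d=27 new=(11,11) → add node 3 parent=2 cost=9
4. q=(16,21) nearest=3 d=10 new=(14,14) → blocked by [8,15]×[13,19], reject
5. q=(31,2) nearest=3 d=20 new=(14,8) → add node 4 parent=3 cost=12
6. q=(12,8) nearest=4 d=2 new=(12,8) → add node 5 parent=4 cost=14
7. q=(31,11) nearest=4 d=17 new=(17,11) → add node 6 parent=4 cost=15
8. q=(13,28) nearest=3 d=17 new=(13,14) → blocked by [8,15]×[13,19], reject
9. q=(20,19) nearest=6 d=8 new=(20,14) → add node 7 parent=6 cost=18
10. q=(31,19) nearest=7 d=11 new=(23,17) → blocked by [22,29]×[15,21], reject
11. q=(21,33) nearest=7 d=19 new=(21,17) → add node 8 parent=7 cost=21
12. q=(22,35) nearest=8 d=18 new=(22,20) → blocked by [22,29]×[15,21], reject
13. q=(9,14) nearest=3 d=3 new=(9,14) → blocked by [8,15]×[13,19], reject
14. q=(5,14) nearest=2 d=6 new=(5,11) → add node 9 parent=2 cost=9
15. q=(19,14) nearest=7 d=1 new=(19,14) → add node 10 parent=7 cost=19
16. q=(23,9) nearest=7 d=5 new=(23,11) → add node 11 parent=7 cost=21

Path: 0 1 2 3 4 6 7 11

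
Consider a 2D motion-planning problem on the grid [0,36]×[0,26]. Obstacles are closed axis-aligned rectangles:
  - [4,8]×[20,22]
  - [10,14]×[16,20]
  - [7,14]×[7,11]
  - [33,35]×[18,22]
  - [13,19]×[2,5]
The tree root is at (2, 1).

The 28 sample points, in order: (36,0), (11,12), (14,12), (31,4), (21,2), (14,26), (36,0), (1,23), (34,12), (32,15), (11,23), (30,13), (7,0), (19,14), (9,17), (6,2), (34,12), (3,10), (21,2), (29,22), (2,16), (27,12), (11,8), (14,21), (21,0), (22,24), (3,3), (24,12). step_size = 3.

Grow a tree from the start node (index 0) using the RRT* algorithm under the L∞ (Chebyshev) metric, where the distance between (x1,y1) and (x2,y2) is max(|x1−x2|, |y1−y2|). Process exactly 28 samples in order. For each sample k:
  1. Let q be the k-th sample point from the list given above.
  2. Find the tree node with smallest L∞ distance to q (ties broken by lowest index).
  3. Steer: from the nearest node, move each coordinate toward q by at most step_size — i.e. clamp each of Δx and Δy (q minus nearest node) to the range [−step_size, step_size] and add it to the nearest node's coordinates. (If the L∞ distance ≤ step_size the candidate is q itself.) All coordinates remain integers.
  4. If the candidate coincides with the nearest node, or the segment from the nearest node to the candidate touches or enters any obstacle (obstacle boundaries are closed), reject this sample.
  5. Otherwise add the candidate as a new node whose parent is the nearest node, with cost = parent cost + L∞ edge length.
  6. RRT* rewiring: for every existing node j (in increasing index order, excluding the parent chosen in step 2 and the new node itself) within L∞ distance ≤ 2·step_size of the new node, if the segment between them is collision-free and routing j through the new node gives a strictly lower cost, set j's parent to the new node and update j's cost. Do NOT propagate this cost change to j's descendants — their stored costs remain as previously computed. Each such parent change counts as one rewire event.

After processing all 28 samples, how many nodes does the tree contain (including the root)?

Node count: 16

1. q=(36,0) nearest=0 d=34 new=(5,0) → add node 1 parent=0 cost=3
2. q=(11,12) nearest=0 d=11 new=(5,4) → add node 2 parent=0 cost=3
3. q=(14,12) nearest=2 d=9 new=(8,7) → blocked by [7,14]×[7,11], reject
4. q=(31,4) nearest=1 d=26 new=(8,3) → add node 3 parent=1 cost=6
5. q=(21,2) nearest=3 d=13 new=(11,2) → add node 4 parent=3 cost=9
6. q=(14,26) nearest=2 d=22 new=(8,7) → blocked by [7,14]×[7,11], reject
7. q=(36,0) nearest=4 d=25 new=(14,0) → add node 5 parent=4 cost=12
8. q=(1,23) nearest=2 d=19 new=(2,7) → add node 6 parent=2 cost=6
9. q=(34,12) nearest=5 d=20 new=(17,3) → blocked by [13,19]×[2,5], reject
10. q=(32,15) nearest=5 d=18 new=(17,3) → blocked by [13,19]×[2,5], reject
11. q=(11,23) nearest=6 d=16 new=(5,10) → add node 7 parent=6 cost=9
12. q=(30,13) nearest=5 d=16 new=(17,3) → blocked by [13,19]×[2,5], reject
13. q=(7,0) nearest=1 d=2 new=(7,0) → add node 8 parent=1 cost=5
14. q=(19,14) nearest=3 d=11 new=(11,6) → add node 9 parent=3 cost=9
15. q=(9,17) nearest=7 d=7 new=(8,13) → add node 10 parent=7 cost=12
16. q=(6,2) nearest=1 d=2 new=(6,2) → add node 11 parent=1 cost=5
17. q=(34,12) nearest=5 d=20 new=(17,3) → blocked by [13,19]×[2,5], reject
18. q=(3,10) nearest=7 d=2 new=(3,10) → add node 12 parent=7 cost=11
19. q=(21,2) nearest=5 d=7 new=(17,2) → blocked by [13,19]×[2,5], reject
20. q=(29,22) nearest=9 d=18 new=(14,9) → blocked by [7,14]×[7,11], reject
21. q=(2,16) nearest=7 d=6 new=(2,13) → add node 13 parent=7 cost=12
22. q=(27,12) nearest=5 d=13 new=(17,3) → blocked by [13,19]×[2,5], reject
23. q=(11,8) nearest=9 d=2 new=(11,8) → blocked by [7,14]×[7,11], reject
24. q=(14,21) nearest=10 d=8 new=(11,16) → blocked by [10,14]×[16,20], reject
25. q=(21,0) nearest=5 d=7 new=(17,0) → add node 14 parent=5 cost=15
26. q=(22,24) nearest=10 d=14 new=(11,16) → blocked by [10,14]×[16,20], reject
27. q=(3,3) nearest=0 d=2 new=(3,3) → add node 15 parent=0 cost=2
28. q=(24,12) nearest=5 d=12 new=(17,3) → blocked by [13,19]×[2,5], reject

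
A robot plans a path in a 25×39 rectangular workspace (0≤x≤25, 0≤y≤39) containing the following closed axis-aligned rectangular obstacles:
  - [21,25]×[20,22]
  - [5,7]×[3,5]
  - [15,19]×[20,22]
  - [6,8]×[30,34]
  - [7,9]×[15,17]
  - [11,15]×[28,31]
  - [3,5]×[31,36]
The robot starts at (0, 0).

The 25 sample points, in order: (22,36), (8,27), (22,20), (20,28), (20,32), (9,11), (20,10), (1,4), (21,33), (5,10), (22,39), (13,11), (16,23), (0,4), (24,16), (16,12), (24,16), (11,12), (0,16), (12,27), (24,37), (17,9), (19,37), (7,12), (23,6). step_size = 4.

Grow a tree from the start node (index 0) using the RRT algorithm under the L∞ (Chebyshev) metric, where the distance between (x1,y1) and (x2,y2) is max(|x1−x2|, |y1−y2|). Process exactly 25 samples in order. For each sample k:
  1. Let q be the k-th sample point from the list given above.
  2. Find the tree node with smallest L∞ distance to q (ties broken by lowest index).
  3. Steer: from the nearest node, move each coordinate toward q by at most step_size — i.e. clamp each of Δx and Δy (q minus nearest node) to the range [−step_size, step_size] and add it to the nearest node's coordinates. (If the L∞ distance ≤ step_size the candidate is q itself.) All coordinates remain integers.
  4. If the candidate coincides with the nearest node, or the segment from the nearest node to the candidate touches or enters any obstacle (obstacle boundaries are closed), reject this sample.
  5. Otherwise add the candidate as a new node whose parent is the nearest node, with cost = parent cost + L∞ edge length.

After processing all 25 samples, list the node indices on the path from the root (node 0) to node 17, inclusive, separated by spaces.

Path: 0 1 3 4 17

1. q=(22,36) nearest=0 d=36 new=(4,4) → add node 1 parent=0 cost=4
2. q=(8,27) nearest=1 d=23 new=(8,8) → blocked by [5,7]×[3,5], reject
3. q=(22,20) nearest=1 d=18 new=(8,8) → blocked by [5,7]×[3,5], reject
4. q=(20,28) nearest=1 d=24 new=(8,8) → blocked by [5,7]×[3,5], reject
5. q=(20,32) nearest=1 d=28 new=(8,8) → blocked by [5,7]×[3,5], reject
6. q=(9,11) nearest=1 d=7 new=(8,8) → blocked by [5,7]×[3,5], reject
7. q=(20,10) nearest=1 d=16 new=(8,8) → blocked by [5,7]×[3,5], reject
8. q=(1,4) nearest=1 d=3 new=(1,4) → add node 2 parent=1 cost=7
9. q=(21,33) nearest=1 d=29 new=(8,8) → blocked by [5,7]×[3,5], reject
10. q=(5,10) nearest=1 d=6 new=(5,8) → add node 3 parent=1 cost=8
11. q=(22,39) nearest=3 d=31 new=(9,12) → add node 4 parent=3 cost=12
12. q=(13,11) nearest=4 d=4 new=(13,11) → add node 5 parent=4 cost=16
13. q=(16,23) nearest=4 d=11 new=(13,16) → add node 6 parent=4 cost=16
14. q=(0,4) nearest=2 d=1 new=(0,4) → add node 7 parent=2 cost=8
15. q=(24,16) nearest=5 d=11 new=(17,15) → add node 8 parent=5 cost=20
16. q=(16,12) nearest=5 d=3 new=(16,12) → add node 9 parent=5 cost=19
17. q=(24,16) nearest=8 d=7 new=(21,16) → add node 10 parent=8 cost=24
18. q=(11,12) nearest=4 d=2 new=(11,12) → add node 11 parent=4 cost=14
19. q=(0,16) nearest=3 d=8 new=(1,12) → add node 12 parent=3 cost=12
20. q=(12,27) nearest=6 d=11 new=(12,20) → add node 13 parent=6 cost=20
21. q=(24,37) nearest=13 d=17 new=(16,24) → add node 14 parent=13 cost=24
22. q=(17,9) nearest=9 d=3 new=(17,9) → add node 15 parent=9 cost=22
23. q=(19,37) nearest=14 d=13 new=(19,28) → add node 16 parent=14 cost=28
24. q=(7,12) nearest=4 d=2 new=(7,12) → add node 17 parent=4 cost=14
25. q=(23,6) nearest=15 d=6 new=(21,6) → add node 18 parent=15 cost=26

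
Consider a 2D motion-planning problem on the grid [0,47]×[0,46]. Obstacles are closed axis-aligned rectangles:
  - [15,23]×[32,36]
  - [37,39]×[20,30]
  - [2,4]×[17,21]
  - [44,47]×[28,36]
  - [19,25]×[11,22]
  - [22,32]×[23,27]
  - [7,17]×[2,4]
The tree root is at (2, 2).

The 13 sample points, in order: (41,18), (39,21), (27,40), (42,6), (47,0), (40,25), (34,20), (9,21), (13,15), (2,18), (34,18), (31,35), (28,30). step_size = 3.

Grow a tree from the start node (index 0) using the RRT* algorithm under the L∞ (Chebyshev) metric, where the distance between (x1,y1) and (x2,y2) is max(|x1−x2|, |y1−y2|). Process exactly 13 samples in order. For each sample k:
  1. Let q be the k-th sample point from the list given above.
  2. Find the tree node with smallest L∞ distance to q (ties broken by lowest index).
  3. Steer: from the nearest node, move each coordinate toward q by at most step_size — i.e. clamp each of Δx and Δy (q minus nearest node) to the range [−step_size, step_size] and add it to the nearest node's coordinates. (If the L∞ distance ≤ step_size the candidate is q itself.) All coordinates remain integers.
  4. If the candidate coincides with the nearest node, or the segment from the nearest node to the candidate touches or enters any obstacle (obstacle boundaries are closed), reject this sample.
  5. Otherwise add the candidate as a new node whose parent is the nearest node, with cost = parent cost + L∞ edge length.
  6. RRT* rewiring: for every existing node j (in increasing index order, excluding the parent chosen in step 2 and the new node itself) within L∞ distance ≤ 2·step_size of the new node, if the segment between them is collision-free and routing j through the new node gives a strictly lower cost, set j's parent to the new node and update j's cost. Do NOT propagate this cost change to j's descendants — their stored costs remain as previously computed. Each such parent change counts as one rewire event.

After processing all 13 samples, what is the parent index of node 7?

Parent of node 7: 3

1. q=(41,18) nearest=0 d=39 new=(5,5) → add node 1 parent=0 cost=3
2. q=(39,21) nearest=1 d=34 new=(8,8) → add node 2 parent=1 cost=6
3. q=(27,40) nearest=2 d=32 new=(11,11) → add node 3 parent=2 cost=9
4. q=(42,6) nearest=3 d=31 new=(14,8) → add node 4 parent=3 cost=12
5. q=(47,0) nearest=4 d=33 new=(17,5) → add node 5 parent=4 cost=15
6. q=(40,25) nearest=5 d=23 new=(20,8) → add node 6 parent=5 cost=18
7. q=(34,20) nearest=6 d=14 new=(23,11) → blocked by [19,25]×[11,22], reject
8. q=(9,21) nearest=3 d=10 new=(9,14) → add node 7 parent=3 cost=12
9. q=(13,15) nearest=3 d=4 new=(13,14) → add node 8 parent=3 cost=12
10. q=(2,18) nearest=7 d=7 new=(6,17) → add node 9 parent=7 cost=15
11. q=(34,18) nearest=6 d=14 new=(23,11) → blocked by [19,25]×[11,22], reject
12. q=(31,35) nearest=8 d=21 new=(16,17) → add node 10 parent=8 cost=15
13. q=(28,30) nearest=10 d=13 new=(19,20) → blocked by [19,25]×[11,22], reject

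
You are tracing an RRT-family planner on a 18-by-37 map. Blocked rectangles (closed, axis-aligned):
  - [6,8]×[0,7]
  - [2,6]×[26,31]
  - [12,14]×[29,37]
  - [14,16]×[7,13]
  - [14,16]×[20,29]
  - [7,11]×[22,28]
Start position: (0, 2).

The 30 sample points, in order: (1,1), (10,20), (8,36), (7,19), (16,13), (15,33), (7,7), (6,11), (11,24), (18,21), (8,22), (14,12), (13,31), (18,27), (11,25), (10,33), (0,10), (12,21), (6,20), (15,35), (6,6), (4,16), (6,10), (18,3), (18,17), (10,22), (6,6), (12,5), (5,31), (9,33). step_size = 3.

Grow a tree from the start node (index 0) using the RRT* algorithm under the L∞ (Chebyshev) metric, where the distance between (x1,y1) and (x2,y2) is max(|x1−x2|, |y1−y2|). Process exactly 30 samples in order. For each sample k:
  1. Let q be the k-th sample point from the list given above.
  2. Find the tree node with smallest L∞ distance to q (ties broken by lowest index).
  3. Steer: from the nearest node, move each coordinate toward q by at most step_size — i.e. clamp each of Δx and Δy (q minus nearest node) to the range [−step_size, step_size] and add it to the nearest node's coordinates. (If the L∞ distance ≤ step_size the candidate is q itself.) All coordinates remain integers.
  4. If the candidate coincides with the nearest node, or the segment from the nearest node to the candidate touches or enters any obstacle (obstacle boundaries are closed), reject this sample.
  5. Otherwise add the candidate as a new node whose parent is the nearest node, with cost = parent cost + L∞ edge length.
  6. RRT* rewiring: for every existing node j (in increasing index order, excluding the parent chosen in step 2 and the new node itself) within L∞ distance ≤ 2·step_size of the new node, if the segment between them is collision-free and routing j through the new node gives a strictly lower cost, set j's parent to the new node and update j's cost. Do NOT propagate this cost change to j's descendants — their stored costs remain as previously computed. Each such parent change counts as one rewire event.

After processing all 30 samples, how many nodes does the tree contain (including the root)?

1. q=(1,1) nearest=0 d=1 new=(1,1) → add node 1 parent=0 cost=1
2. q=(10,20) nearest=0 d=18 new=(3,5) → add node 2 parent=0 cost=3
3. q=(8,36) nearest=2 d=31 new=(6,8) → add node 3 parent=2 cost=6
4. q=(7,19) nearest=3 d=11 new=(7,11) → add node 4 parent=3 cost=9
5. q=(16,13) nearest=4 d=9 new=(10,13) → add node 5 parent=4 cost=12
6. q=(15,33) nearest=5 d=20 new=(13,16) → add node 6 parent=5 cost=15
7. q=(7,7) nearest=3 d=1 new=(7,7) → blocked by [6,8]×[0,7], reject
8. q=(6,11) nearest=4 d=1 new=(6,11) → add node 7 parent=4 cost=10
9. q=(11,24) nearest=6 d=8 new=(11,19) → add node 8 parent=6 cost=18
10. q=(18,21) nearest=6 d=5 new=(16,19) → add node 9 parent=6 cost=18
11. q=(8,22) nearest=8 d=3 new=(8,22) → blocked by [7,11]×[22,28], reject
12. q=(14,12) nearest=5 d=4 new=(13,12) → add node 10 parent=5 cost=15
13. q=(13,31) nearest=8 d=12 new=(13,22) → add node 11 parent=8 cost=21
14. q=(18,27) nearest=11 d=5 new=(16,25) → blocked by [14,16]×[20,29], reject
15. q=(11,25) nearest=11 d=3 new=(11,25) → blocked by [7,11]×[22,28], reject
16. q=(10,33) nearest=11 d=11 new=(10,25) → blocked by [7,11]×[22,28], reject
17. q=(0,10) nearest=2 d=5 new=(0,8) → add node 12 parent=2 cost=6
18. q=(12,21) nearest=11 d=1 new=(12,21) → add node 13 parent=11 cost=22
19. q=(6,20) nearest=8 d=5 new=(8,20) → add node 14 parent=8 cost=21
20. q=(15,35) nearest=11 d=13 new=(15,25) → blocked by [14,16]×[20,29], reject
21. q=(6,6) nearest=3 d=2 new=(6,6) → blocked by [6,8]×[0,7], reject
22. q=(4,16) nearest=14 d=4 new=(5,17) → add node 15 parent=14 cost=24
23. q=(6,10) nearest=4 d=1 new=(6,10) → add node 16 parent=4 cost=10
24. q=(18,3) nearest=10 d=9 new=(16,9) → blocked by [14,16]×[7,13], reject
25. q=(18,17) nearest=9 d=2 new=(18,17) → add node 17 parent=9 cost=20
26. q=(10,22) nearest=13 d=2 new=(10,22) → blocked by [7,11]×[22,28], reject
27. q=(6,6) nearest=3 d=2 new=(6,6) → blocked by [6,8]×[0,7], reject
28. q=(12,5) nearest=3 d=6 new=(9,5) → blocked by [6,8]×[0,7], reject
29. q=(5,31) nearest=11 d=9 new=(10,25) → blocked by [7,11]×[22,28], reject
30. q=(9,33) nearest=11 d=11 new=(10,25) → blocked by [7,11]×[22,28], reject

Node count: 18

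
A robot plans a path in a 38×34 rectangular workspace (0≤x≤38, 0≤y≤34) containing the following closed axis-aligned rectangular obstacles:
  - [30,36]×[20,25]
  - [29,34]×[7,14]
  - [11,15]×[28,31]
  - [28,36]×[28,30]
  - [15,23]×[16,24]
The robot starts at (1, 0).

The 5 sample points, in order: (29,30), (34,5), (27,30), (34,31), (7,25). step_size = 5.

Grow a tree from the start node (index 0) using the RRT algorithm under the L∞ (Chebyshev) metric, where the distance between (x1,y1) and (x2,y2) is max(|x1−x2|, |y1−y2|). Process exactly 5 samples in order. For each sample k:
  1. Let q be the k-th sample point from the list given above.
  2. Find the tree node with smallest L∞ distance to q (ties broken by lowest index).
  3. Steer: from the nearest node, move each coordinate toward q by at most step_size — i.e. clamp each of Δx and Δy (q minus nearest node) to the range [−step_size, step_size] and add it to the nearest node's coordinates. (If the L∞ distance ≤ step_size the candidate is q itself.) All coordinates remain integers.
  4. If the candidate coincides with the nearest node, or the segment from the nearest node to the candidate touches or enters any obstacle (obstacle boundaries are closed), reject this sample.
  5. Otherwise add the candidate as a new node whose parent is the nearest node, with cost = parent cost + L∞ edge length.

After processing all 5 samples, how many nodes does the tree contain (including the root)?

1. q=(29,30) nearest=0 d=30 new=(6,5) → add node 1 parent=0 cost=5
2. q=(34,5) nearest=1 d=28 new=(11,5) → add node 2 parent=1 cost=10
3. q=(27,30) nearest=1 d=25 new=(11,10) → add node 3 parent=1 cost=10
4. q=(34,31) nearest=3 d=23 new=(16,15) → add node 4 parent=3 cost=15
5. q=(7,25) nearest=4 d=10 new=(11,20) → blocked by [15,23]×[16,24], reject

Node count: 5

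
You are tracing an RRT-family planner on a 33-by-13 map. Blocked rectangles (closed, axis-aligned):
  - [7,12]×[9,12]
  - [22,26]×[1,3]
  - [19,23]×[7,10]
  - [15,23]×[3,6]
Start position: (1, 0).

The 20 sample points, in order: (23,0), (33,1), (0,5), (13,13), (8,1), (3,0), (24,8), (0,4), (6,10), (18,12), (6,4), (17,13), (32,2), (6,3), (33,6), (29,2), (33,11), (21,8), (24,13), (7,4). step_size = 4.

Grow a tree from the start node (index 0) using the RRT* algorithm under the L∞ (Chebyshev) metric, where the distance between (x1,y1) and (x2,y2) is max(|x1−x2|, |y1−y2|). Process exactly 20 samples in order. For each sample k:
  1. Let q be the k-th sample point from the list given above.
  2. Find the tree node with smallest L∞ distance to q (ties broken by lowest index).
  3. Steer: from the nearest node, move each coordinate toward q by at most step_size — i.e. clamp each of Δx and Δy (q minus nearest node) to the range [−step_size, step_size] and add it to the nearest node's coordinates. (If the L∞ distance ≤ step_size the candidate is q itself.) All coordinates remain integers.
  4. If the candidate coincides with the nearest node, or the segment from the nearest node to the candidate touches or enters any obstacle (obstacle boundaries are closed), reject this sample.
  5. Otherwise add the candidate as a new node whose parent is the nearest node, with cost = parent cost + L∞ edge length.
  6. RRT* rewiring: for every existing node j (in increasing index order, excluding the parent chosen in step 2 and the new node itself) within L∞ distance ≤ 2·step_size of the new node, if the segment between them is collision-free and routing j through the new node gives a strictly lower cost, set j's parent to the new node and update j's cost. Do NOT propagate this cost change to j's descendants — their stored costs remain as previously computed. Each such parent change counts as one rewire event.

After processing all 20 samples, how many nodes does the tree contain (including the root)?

1. q=(23,0) nearest=0 d=22 new=(5,0) → add node 1 parent=0 cost=4
2. q=(33,1) nearest=1 d=28 new=(9,1) → add node 2 parent=1 cost=8
3. q=(0,5) nearest=0 d=5 new=(0,4) → add node 3 parent=0 cost=4
4. q=(13,13) nearest=2 d=12 new=(13,5) → add node 4 parent=2 cost=12
5. q=(8,1) nearest=2 d=1 new=(8,1) → add node 5 parent=2 cost=9
6. q=(3,0) nearest=0 d=2 new=(3,0) → add node 6 parent=0 cost=2; rewire 5→6 (7<9)
7. q=(24,8) nearest=4 d=11 new=(17,8) → add node 7 parent=4 cost=16
8. q=(0,4) nearest=3 d=0 → coincident, reject
9. q=(6,10) nearest=3 d=6 new=(4,8) → add node 8 parent=3 cost=8
10. q=(18,12) nearest=7 d=4 new=(18,12) → add node 9 parent=7 cost=20
11. q=(6,4) nearest=2 d=3 new=(6,4) → add node 10 parent=2 cost=11
12. q=(17,13) nearest=9 d=1 new=(17,13) → add node 11 parent=9 cost=21
13. q=(32,2) nearest=9 d=14 new=(22,8) → blocked by [19,23]×[7,10], reject
14. q=(6,3) nearest=10 d=1 new=(6,3) → add node 12 parent=10 cost=12
15. q=(33,6) nearest=9 d=15 new=(22,8) → blocked by [19,23]×[7,10], reject
16. q=(29,2) nearest=9 d=11 new=(22,8) → blocked by [19,23]×[7,10], reject
17. q=(33,11) nearest=9 d=15 new=(22,11) → add node 13 parent=9 cost=24
18. q=(21,8) nearest=13 d=3 new=(21,8) → blocked by [19,23]×[7,10], reject
19. q=(24,13) nearest=13 d=2 new=(24,13) → add node 14 parent=13 cost=26
20. q=(7,4) nearest=10 d=1 new=(7,4) → add node 15 parent=10 cost=12

Node count: 16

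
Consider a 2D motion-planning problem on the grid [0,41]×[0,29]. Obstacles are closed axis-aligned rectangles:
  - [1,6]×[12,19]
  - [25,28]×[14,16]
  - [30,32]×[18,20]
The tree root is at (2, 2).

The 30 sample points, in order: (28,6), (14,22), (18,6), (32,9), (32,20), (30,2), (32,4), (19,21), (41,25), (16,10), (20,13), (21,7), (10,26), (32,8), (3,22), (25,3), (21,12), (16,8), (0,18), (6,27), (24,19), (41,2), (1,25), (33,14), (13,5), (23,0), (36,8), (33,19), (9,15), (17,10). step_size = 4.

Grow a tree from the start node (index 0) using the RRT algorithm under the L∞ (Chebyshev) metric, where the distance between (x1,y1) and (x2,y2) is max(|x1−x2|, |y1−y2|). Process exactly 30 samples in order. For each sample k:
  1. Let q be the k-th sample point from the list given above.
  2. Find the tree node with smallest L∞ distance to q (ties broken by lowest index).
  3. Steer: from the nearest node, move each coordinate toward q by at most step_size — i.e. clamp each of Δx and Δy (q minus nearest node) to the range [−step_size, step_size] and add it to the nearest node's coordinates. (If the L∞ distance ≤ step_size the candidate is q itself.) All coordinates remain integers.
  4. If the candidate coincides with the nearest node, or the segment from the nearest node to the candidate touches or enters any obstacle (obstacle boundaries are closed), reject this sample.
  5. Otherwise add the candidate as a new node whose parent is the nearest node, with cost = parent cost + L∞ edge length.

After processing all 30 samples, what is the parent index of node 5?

1. q=(28,6) nearest=0 d=26 new=(6,6) → add node 1 parent=0 cost=4
2. q=(14,22) nearest=1 d=16 new=(10,10) → add node 2 parent=1 cost=8
3. q=(18,6) nearest=2 d=8 new=(14,6) → add node 3 parent=2 cost=12
4. q=(32,9) nearest=3 d=18 new=(18,9) → add node 4 parent=3 cost=16
5. q=(32,20) nearest=4 d=14 new=(22,13) → add node 5 parent=4 cost=20
6. q=(30,2) nearest=5 d=11 new=(26,9) → add node 6 parent=5 cost=24
7. q=(32,4) nearest=6 d=6 new=(30,5) → add node 7 parent=6 cost=28
8. q=(19,21) nearest=5 d=8 new=(19,17) → add node 8 parent=5 cost=24
9. q=(41,25) nearest=6 d=16 new=(30,13) → add node 9 parent=6 cost=28
10. q=(16,10) nearest=4 d=2 new=(16,10) → add node 10 parent=4 cost=18
11. q=(20,13) nearest=5 d=2 new=(20,13) → add node 11 parent=5 cost=22
12. q=(21,7) nearest=4 d=3 new=(21,7) → add node 12 parent=4 cost=19
13. q=(10,26) nearest=8 d=9 new=(15,21) → add node 13 parent=8 cost=28
14. q=(32,8) nearest=7 d=3 new=(32,8) → add node 14 parent=7 cost=31
15. q=(3,22) nearest=2 d=12 new=(6,14) → blocked by [1,6]×[12,19], reject
16. q=(25,3) nearest=12 d=4 new=(25,3) → add node 15 parent=12 cost=23
17. q=(21,12) nearest=5 d=1 new=(21,12) → add node 16 parent=5 cost=21
18. q=(16,8) nearest=3 d=2 new=(16,8) → add node 17 parent=3 cost=14
19. q=(0,18) nearest=2 d=10 new=(6,14) → blocked by [1,6]×[12,19], reject
20. q=(6,27) nearest=13 d=9 new=(11,25) → add node 18 parent=13 cost=32
21. q=(24,19) nearest=8 d=5 new=(23,19) → add node 19 parent=8 cost=28
22. q=(41,2) nearest=14 d=9 new=(36,4) → add node 20 parent=14 cost=35
23. q=(1,25) nearest=18 d=10 new=(7,25) → add node 21 parent=18 cost=36
24. q=(33,14) nearest=9 d=3 new=(33,14) → add node 22 parent=9 cost=31
25. q=(13,5) nearest=3 d=1 new=(13,5) → add node 23 parent=3 cost=13
26. q=(23,0) nearest=15 d=3 new=(23,0) → add node 24 parent=15 cost=26
27. q=(36,8) nearest=14 d=4 new=(36,8) → add node 25 parent=14 cost=35
28. q=(33,19) nearest=22 d=5 new=(33,18) → add node 26 parent=22 cost=35
29. q=(9,15) nearest=2 d=5 new=(9,14) → add node 27 parent=2 cost=12
30. q=(17,10) nearest=4 d=1 new=(17,10) → add node 28 parent=4 cost=17

Parent of node 5: 4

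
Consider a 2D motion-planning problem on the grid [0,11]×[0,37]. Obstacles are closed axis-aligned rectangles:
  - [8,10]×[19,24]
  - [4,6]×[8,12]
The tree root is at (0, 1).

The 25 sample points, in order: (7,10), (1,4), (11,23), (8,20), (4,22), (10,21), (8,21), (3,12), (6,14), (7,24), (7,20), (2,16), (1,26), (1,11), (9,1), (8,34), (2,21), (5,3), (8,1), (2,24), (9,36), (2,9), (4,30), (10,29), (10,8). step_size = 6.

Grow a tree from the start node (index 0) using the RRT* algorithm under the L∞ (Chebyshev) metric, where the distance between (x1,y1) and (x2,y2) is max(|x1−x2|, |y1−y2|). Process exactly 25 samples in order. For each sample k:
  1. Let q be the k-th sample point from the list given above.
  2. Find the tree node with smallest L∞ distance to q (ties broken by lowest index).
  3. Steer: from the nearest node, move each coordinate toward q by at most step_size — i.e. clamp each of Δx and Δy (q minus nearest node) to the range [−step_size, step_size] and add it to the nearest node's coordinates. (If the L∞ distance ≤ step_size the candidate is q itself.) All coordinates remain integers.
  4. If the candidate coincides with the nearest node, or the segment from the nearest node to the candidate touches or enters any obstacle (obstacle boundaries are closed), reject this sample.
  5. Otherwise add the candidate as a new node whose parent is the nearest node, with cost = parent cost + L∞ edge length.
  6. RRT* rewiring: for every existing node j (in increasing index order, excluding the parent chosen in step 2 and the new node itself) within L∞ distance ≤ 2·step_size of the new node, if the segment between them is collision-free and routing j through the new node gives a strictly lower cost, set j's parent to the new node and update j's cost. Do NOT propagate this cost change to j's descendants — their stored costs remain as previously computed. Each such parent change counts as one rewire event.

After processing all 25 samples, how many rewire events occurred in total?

Rewire events: 3

1. q=(7,10) nearest=0 d=9 new=(6,7) → add node 1 parent=0 cost=6
2. q=(1,4) nearest=0 d=3 new=(1,4) → add node 2 parent=0 cost=3
3. q=(11,23) nearest=1 d=16 new=(11,13) → add node 3 parent=1 cost=12
4. q=(8,20) nearest=3 d=7 new=(8,19) → blocked by [8,10]×[19,24], reject
5. q=(4,22) nearest=3 d=9 new=(5,19) → add node 4 parent=3 cost=18
6. q=(10,21) nearest=4 d=5 new=(10,21) → blocked by [8,10]×[19,24], reject
7. q=(8,21) nearest=4 d=3 new=(8,21) → blocked by [8,10]×[19,24], reject
8. q=(3,12) nearest=1 d=5 new=(3,12) → blocked by [4,6]×[8,12], reject
9. q=(6,14) nearest=3 d=5 new=(6,14) → add node 5 parent=3 cost=17
10. q=(7,24) nearest=4 d=5 new=(7,24) → add node 6 parent=4 cost=23
11. q=(7,20) nearest=4 d=2 new=(7,20) → add node 7 parent=4 cost=20
12. q=(2,16) nearest=4 d=3 new=(2,16) → add node 8 parent=4 cost=21
13. q=(1,26) nearest=6 d=6 new=(1,26) → add node 9 parent=6 cost=29
14. q=(1,11) nearest=1 d=5 new=(1,11) → blocked by [4,6]×[8,12], reject
15. q=(9,1) nearest=1 d=6 new=(9,1) → add node 10 parent=1 cost=12
16. q=(8,34) nearest=9 d=8 new=(7,32) → add node 11 parent=9 cost=35
17. q=(2,21) nearest=4 d=3 new=(2,21) → add node 12 parent=4 cost=21; rewire 9→12 (26<29); rewire 11→12 (32<35)
18. q=(5,3) nearest=1 d=4 new=(5,3) → add node 13 parent=1 cost=10
19. q=(8,1) nearest=10 d=1 new=(8,1) → add node 14 parent=10 cost=13
20. q=(2,24) nearest=9 d=2 new=(2,24) → add node 15 parent=9 cost=28
21. q=(9,36) nearest=11 d=4 new=(9,36) → add node 16 parent=11 cost=36
22. q=(2,9) nearest=1 d=4 new=(2,9) → blocked by [4,6]×[8,12], reject
23. q=(4,30) nearest=11 d=3 new=(4,30) → add node 17 parent=11 cost=35
24. q=(10,29) nearest=11 d=3 new=(10,29) → add node 18 parent=11 cost=35
25. q=(10,8) nearest=1 d=4 new=(10,8) → add node 19 parent=1 cost=10; rewire 5→19 (16<17)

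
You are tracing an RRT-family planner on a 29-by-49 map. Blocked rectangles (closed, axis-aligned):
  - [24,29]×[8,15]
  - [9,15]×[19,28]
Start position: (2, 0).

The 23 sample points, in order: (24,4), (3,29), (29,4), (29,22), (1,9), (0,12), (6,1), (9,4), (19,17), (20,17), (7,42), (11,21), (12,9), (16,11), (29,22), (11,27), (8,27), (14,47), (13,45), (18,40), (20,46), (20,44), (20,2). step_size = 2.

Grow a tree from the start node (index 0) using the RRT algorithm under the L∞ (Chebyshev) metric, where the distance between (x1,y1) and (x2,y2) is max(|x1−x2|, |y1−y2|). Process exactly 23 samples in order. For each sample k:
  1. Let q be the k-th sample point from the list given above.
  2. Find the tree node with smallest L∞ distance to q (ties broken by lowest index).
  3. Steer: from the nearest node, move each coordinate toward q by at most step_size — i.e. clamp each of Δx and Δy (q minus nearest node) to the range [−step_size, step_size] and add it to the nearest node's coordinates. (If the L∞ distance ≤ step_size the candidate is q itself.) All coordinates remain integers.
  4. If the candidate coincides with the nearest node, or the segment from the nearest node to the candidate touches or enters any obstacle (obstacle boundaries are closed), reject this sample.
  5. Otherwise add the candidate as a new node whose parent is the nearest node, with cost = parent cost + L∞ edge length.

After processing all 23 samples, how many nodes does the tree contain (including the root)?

1. q=(24,4) nearest=0 d=22 new=(4,2) → add node 1 parent=0 cost=2
2. q=(3,29) nearest=1 d=27 new=(3,4) → add node 2 parent=1 cost=4
3. q=(29,4) nearest=1 d=25 new=(6,4) → add node 3 parent=1 cost=4
4. q=(29,22) nearest=3 d=23 new=(8,6) → add node 4 parent=3 cost=6
5. q=(1,9) nearest=2 d=5 new=(1,6) → add node 5 parent=2 cost=6
6. q=(0,12) nearest=5 d=6 new=(0,8) → add node 6 parent=5 cost=8
7. q=(6,1) nearest=1 d=2 new=(6,1) → add node 7 parent=1 cost=4
8. q=(9,4) nearest=4 d=2 new=(9,4) → add node 8 parent=4 cost=8
9. q=(19,17) nearest=4 d=11 new=(10,8) → add node 9 parent=4 cost=8
10. q=(20,17) nearest=9 d=10 new=(12,10) → add node 10 parent=9 cost=10
11. q=(7,42) nearest=10 d=32 new=(10,12) → add node 11 parent=10 cost=12
12. q=(11,21) nearest=11 d=9 new=(11,14) → add node 12 parent=11 cost=14
13. q=(12,9) nearest=10 d=1 new=(12,9) → add node 13 parent=10 cost=11
14. q=(16,11) nearest=10 d=4 new=(14,11) → add node 14 parent=10 cost=12
15. q=(29,22) nearest=14 d=15 new=(16,13) → add node 15 parent=14 cost=14
16. q=(11,27) nearest=12 d=13 new=(11,16) → add node 16 parent=12 cost=16
17. q=(8,27) nearest=16 d=11 new=(9,18) → add node 17 parent=16 cost=18
18. q=(14,47) nearest=17 d=29 new=(11,20) → blocked by [9,15]×[19,28], reject
19. q=(13,45) nearest=17 d=27 new=(11,20) → blocked by [9,15]×[19,28], reject
20. q=(18,40) nearest=17 d=22 new=(11,20) → blocked by [9,15]×[19,28], reject
21. q=(20,46) nearest=17 d=28 new=(11,20) → blocked by [9,15]×[19,28], reject
22. q=(20,44) nearest=17 d=26 new=(11,20) → blocked by [9,15]×[19,28], reject
23. q=(20,2) nearest=10 d=8 new=(14,8) → add node 18 parent=10 cost=12

Node count: 19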